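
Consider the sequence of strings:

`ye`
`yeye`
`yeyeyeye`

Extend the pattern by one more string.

yeyeyeyeyeyeyeye

s(k+1) = s(k)·s(k) — each term doubles the last.
One more doubling of yeyeyeye gives the answer.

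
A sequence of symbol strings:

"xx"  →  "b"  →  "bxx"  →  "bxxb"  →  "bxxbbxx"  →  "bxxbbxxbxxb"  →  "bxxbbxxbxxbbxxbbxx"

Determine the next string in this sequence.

Each term (from the third on) is the previous term followed by the one before it: term 3 = b·xx = bxx.
The next term joins bxxbbxxbxxbbxxbbxx and bxxbbxxbxxb.

bxxbbxxbxxbbxxbbxxbxxbbxxbxxb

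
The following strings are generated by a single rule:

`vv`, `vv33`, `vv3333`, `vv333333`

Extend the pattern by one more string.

vv33333333

The strings grow by a fixed suffix 33 each time.
One more step from vv333333 gives the answer.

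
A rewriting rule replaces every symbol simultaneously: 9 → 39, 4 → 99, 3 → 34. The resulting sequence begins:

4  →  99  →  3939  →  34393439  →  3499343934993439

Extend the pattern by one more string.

Replace each of the 16 characters of 3499343934993439 in place — 34 99 39 39 34 99 34 39 34 99 39 39 34 99 34 39 — and concatenate.

34993939349934393499393934993439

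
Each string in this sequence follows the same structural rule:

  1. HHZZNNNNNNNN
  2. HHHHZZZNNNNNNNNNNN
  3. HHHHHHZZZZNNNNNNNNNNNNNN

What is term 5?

The n-th term is 2n-2 H's then n Z's then 3n+2 N's, where the shown terms are n = 2, 3, 4.
Setting n = 6 gives 10, 6, 20 characters in each block.

HHHHHHHHHHZZZZZZNNNNNNNNNNNNNNNNNNNN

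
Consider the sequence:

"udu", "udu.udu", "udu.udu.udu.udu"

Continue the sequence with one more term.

Each string is two copies of the previous one joined by '.'.
Doubling udu.udu.udu.udu with '.' between the halves:

udu.udu.udu.udu.udu.udu.udu.udu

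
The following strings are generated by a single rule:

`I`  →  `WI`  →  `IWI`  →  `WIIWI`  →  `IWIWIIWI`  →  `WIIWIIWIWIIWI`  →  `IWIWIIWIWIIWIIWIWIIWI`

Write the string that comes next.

This is a Fibonacci-style word recurrence s(k) = s(k−2)·s(k−1): e.g. I·WI = IWI.
So term 8 is WIIWIIWIWIIWI·IWIWIIWIWIIWIIWIWIIWI.

WIIWIIWIWIIWIIWIWIIWIWIIWIIWIWIIWI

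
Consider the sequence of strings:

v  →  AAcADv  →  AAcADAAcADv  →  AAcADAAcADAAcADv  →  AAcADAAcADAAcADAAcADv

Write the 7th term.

The strings grow by a fixed prefix AAcAD each time.
From AAcADAAcADAAcADAAcADv, 2 further steps: AAcADAAcADAAcADAAcADv → AAcADAAcADAAcADAAcADAAcADv → (answer).

AAcADAAcADAAcADAAcADAAcADAAcADv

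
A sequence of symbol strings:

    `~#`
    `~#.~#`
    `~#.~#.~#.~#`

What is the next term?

s(k+1) = s(k)·.·s(k) — each term doubles the last with '.' between the halves.
So the next term is two copies of ~#.~#.~#.~# with '.' between the halves.

~#.~#.~#.~#.~#.~#.~#.~#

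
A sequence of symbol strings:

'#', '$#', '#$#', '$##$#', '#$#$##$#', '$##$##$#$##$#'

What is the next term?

#$#$##$#$##$##$#$##$#

From term 3 onward, concatenate the second-to-last term with the last: #·$# = #$#, $#·#$# = $##$#, …
The next term joins #$#$##$# and $##$##$#$##$#.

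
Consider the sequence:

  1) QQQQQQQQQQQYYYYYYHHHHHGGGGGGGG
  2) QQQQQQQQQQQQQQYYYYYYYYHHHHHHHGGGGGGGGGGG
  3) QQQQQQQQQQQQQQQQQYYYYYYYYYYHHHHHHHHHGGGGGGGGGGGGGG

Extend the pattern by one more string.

QQQQQQQQQQQQQQQQQQQQYYYYYYYYYYYYHHHHHHHHHHHGGGGGGGGGGGGGGGGG

Term n consists of 3n+2 Q's, followed by 2n Y's, followed by 2n-1 H's, followed by 3n-1 G's, where the shown terms are n = 3, 4, 5.
For the next term, n = 6, so the run lengths are 20, 12, 11, 17.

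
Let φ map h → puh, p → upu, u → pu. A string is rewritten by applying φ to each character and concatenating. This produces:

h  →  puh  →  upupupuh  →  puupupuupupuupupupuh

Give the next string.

Replace each of the 20 characters of puupupuupupuupupupuh in place — upu pu pu upu pu upu pu pu upu pu upu pu pu upu pu upu pu upu pu puh — and concatenate.

upupupuupupuupupupuupupuupupupuupupuupupuupupupuh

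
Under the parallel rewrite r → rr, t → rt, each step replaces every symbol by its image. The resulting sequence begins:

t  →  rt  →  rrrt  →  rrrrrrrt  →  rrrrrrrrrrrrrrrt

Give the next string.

rrrrrrrrrrrrrrrrrrrrrrrrrrrrrrrt

Replace each of the 16 characters of rrrrrrrrrrrrrrrt in place — rr rr rr rr rr rr rr rr rr rr rr rr rr rr rr rt — and concatenate.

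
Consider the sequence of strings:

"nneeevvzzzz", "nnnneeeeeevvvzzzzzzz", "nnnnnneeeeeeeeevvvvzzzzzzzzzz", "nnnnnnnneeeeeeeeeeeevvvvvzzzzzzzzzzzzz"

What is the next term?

nnnnnnnnnneeeeeeeeeeeeeeevvvvvvzzzzzzzzzzzzzzzz

Each string has the form n^{2n} e^{3n} v^{n+1} z^{3n+1} (n = 1, 2, …).
At n = 5 the blocks have lengths 10, 15, 6, 16.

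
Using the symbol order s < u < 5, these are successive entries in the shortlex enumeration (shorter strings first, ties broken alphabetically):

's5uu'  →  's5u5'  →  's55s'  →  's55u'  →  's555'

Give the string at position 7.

Advancing 2 positions from s555 through s555 → usss reaches term 7.

ussu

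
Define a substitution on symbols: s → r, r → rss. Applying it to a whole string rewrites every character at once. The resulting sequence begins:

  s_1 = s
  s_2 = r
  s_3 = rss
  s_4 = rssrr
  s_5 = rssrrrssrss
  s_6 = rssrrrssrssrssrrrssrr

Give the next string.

φ(rssrrrssrssrssrrrssrr) expands symbol-by-symbol to rss r r rss rss rss r r rss r r rss r r rss rss rss r r rss rss; joining the 21 pieces gives the next term.

rssrrrssrssrssrrrssrrrssrrrssrssrssrrrssrss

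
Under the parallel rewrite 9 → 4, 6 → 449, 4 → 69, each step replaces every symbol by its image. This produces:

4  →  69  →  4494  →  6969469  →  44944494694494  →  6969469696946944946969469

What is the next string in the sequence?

4494449469449444944494694494696946944944494694494

Replace each of the 25 characters of 6969469696946944946969469 in place — 449 4 449 4 69 449 4 449 4 449 4 69 449 4 69 69 4 69 449 4 449 4 69 449 4 — and concatenate.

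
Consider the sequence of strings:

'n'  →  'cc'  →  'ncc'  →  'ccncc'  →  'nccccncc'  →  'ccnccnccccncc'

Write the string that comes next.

Each term (from the third on) is the two preceding terms concatenated in order: term 3 = n·cc = ncc.
So term 7 is nccccncc·ccnccnccccncc.

nccccnccccnccnccccncc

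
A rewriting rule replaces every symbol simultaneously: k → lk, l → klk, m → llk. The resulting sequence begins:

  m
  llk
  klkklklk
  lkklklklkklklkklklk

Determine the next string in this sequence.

Applying the rule to each of the 19 symbols of lkklklklkklklkklklk gives the pieces klk lk lk klk lk klk lk klk lk lk klk lk klk lk lk klk lk klk lk, which concatenate to the answer.

klklklkklklkklklkklklklkklklkklklklkklklkklklk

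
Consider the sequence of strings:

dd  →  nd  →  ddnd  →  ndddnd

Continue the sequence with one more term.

From term 3 onward, concatenate the second-to-last term with the last: dd·nd = ddnd, nd·ddnd = ndddnd, …
So term 5 is ddnd·ndddnd.

ddndndddnd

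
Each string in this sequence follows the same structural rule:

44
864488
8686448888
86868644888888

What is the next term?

Every step adds 86 to the front and 88 to the end of the previous string.
Applying this once more to 86868644888888:

868686864488888888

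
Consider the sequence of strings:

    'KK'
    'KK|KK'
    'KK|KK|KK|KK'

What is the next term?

Each string is two copies of the previous one joined by '|'.
So the next term is two copies of KK|KK|KK|KK with '|' between the halves.

KK|KK|KK|KK|KK|KK|KK|KK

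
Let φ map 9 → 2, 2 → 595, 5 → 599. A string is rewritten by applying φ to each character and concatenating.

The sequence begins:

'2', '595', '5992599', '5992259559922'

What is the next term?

Rewriting the 13 symbols of 5992259559922 one by one yields 599 2 2 595 595 599 2 599 599 2 2 595 595; concatenated:

59922595595599259959922595595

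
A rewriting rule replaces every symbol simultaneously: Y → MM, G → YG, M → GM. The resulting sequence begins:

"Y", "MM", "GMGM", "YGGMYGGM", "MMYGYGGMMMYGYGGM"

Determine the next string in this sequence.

Applying the rule to each of the 16 symbols of MMYGYGGMMMYGYGGM gives the pieces GM GM MM YG MM YG YG GM GM GM MM YG MM YG YG GM, which concatenate to the answer.

GMGMMMYGMMYGYGGMGMGMMMYGMMYGYGGM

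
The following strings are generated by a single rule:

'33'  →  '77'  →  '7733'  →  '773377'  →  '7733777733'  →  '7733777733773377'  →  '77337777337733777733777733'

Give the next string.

Each term (from the third on) is the previous term followed by the one before it: term 3 = 77·33 = 7733.
The next term joins 77337777337733777733777733 and 7733777733773377.

773377773377337777337777337733777733773377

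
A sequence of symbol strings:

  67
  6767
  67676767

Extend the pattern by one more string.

Every step duplicates the string.
So the next term is two copies of 67676767.

6767676767676767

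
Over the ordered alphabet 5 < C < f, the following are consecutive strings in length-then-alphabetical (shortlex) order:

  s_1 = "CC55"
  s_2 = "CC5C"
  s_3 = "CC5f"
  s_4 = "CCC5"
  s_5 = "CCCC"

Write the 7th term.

CCf5

Continuing the enumeration 2 steps past CCCC: CCCC → CCCf → (answer).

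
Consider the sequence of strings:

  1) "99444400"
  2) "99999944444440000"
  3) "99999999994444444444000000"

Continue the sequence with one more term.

99999999999999444444444444400000000

Term n consists of 4n-2 9's, followed by 3n+1 4's, followed by 2n 0's (n = 1, 2, …).
At n = 4 the blocks have lengths 14, 13, 8.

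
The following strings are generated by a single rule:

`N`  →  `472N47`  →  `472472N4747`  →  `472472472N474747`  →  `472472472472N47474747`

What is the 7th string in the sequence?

Each term wraps the previous one in 472 on the left and 47 on the right.
From 472472472472N47474747, 2 further steps: 472472472472N47474747 → 472472472472472N4747474747 → (answer).

472472472472472472N474747474747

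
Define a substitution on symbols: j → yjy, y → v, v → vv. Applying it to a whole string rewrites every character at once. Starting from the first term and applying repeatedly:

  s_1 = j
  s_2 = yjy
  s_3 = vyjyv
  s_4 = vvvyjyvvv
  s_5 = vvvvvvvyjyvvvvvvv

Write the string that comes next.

φ(vvvvvvvyjyvvvvvvv) expands symbol-by-symbol to vv vv vv vv vv vv vv v yjy v vv vv vv vv vv vv vv; joining the 17 pieces gives the next term.

vvvvvvvvvvvvvvvyjyvvvvvvvvvvvvvvv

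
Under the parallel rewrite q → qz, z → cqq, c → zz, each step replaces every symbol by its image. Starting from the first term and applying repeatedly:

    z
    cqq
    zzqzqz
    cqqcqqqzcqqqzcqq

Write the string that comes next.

Rewriting the 16 symbols of cqqcqqqzcqqqzcqq one by one yields zz qz qz zz qz qz qz cqq zz qz qz qz cqq zz qz qz; concatenated:

zzqzqzzzqzqzqzcqqzzqzqzqzcqqzzqzqz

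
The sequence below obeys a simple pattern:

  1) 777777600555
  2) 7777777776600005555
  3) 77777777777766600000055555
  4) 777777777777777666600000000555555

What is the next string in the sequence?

7777777777777777776666600000000005555555

Reading off run lengths: 7 runs 6, 9, 12, 15; 6 runs 1, 2, 3, 4; 0 runs 2, 4, 6, 8; 5 runs 3, 4, 5, 6 — each is linear in n (n = 1, 2, …).
For the next term, n = 5, so the run lengths are 18, 5, 10, 7.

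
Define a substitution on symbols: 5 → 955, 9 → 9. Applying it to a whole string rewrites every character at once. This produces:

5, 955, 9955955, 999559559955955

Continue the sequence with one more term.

9999559559955955999559559955955

Applying the rule to each of the 15 symbols of 999559559955955 gives the pieces 9 9 9 955 955 9 955 955 9 9 955 955 9 955 955, which concatenate to the answer.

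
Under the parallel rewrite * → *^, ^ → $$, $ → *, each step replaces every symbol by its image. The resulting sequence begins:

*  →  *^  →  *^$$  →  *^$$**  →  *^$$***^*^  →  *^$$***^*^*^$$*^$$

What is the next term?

Rewriting the 18 symbols of *^$$***^*^*^$$*^$$ one by one yields *^ $$ * * *^ *^ *^ $$ *^ $$ *^ $$ * * *^ $$ * *; concatenated:

*^$$***^*^*^$$*^$$*^$$***^$$**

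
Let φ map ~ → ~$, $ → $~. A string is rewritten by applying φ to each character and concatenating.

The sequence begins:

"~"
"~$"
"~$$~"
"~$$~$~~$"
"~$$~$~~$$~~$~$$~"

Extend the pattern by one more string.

Replace each of the 16 characters of ~$$~$~~$$~~$~$$~ in place — ~$ $~ $~ ~$ $~ ~$ ~$ $~ $~ ~$ ~$ $~ ~$ $~ $~ ~$ — and concatenate.

~$$~$~~$$~~$~$$~$~~$~$$~~$$~$~~$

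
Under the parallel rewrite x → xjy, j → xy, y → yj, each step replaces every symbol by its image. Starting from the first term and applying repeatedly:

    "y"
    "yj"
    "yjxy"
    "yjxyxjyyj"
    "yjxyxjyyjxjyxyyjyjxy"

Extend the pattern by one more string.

φ(yjxyxjyyjxjyxyyjyjxy) expands symbol-by-symbol to yj xy xjy yj xjy xy yj yj xy xjy xy yj xjy yj yj xy yj xy xjy yj; joining the 20 pieces gives the next term.

yjxyxjyyjxjyxyyjyjxyxjyxyyjxjyyjyjxyyjxyxjyyj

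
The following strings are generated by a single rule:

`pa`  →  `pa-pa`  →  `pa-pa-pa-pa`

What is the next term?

pa-pa-pa-pa-pa-pa-pa-pa

Every step duplicates the string with '-' between the halves.
One more doubling of pa-pa-pa-pa gives the answer.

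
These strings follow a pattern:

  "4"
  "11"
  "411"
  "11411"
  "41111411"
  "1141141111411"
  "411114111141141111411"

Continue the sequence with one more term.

This is a Fibonacci-style word recurrence s(k) = s(k−2)·s(k−1): e.g. 4·11 = 411.
The next term joins 1141141111411 and 411114111141141111411.

1141141111411411114111141141111411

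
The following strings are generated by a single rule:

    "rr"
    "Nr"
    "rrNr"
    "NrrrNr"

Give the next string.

Each term (from the third on) is the two preceding terms concatenated in order: term 3 = rr·Nr = rrNr.
So term 5 is rrNr·NrrrNr.

rrNrNrrrNr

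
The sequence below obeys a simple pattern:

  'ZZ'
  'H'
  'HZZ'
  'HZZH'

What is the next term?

This is a Fibonacci-style word recurrence s(k) = s(k−1)·s(k−2): e.g. H·ZZ = HZZ.
So term 5 is HZZH·HZZ.

HZZHHZZ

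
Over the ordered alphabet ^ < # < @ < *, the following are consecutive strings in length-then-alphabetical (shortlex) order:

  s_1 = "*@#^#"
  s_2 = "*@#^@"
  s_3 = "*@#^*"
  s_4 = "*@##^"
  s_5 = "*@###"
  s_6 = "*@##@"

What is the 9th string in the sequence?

*@#@#

Continuing the enumeration 3 steps past *@##@: *@##@ → *@##* → *@#@^ → (answer).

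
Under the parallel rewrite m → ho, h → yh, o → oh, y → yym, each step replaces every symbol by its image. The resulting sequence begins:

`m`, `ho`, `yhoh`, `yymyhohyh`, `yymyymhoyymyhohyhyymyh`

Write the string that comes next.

Replace each of the 22 characters of yymyymhoyymyhohyhyymyh in place — yym yym ho yym yym ho yh oh yym yym ho yym yh oh yh yym yh yym yym ho yym yh — and concatenate.

yymyymhoyymyymhoyhohyymyymhoyymyhohyhyymyhyymyymhoyymyh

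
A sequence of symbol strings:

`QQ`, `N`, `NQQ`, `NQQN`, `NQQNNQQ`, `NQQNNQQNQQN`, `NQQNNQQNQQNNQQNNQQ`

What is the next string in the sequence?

NQQNNQQNQQNNQQNNQQNQQNNQQNQQN

From term 3 onward, concatenate the last term with the second-to-last: N·QQ = NQQ, NQQ·N = NQQN, …
So term 8 is NQQNNQQNQQNNQQNNQQ·NQQNNQQNQQN.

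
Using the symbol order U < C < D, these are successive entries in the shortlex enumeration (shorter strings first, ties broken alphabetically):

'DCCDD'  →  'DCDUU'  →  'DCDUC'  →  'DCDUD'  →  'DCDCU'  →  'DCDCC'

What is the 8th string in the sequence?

DCDDU

Advancing 2 positions from DCDCC through DCDCC → DCDCD reaches term 8.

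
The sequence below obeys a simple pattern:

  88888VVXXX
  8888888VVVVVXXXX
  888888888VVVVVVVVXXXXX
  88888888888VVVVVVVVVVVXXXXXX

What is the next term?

Each string has the form 8^{2n+3} V^{3n-1} X^{n+2} (n = 1, 2, …).
For the next term, n = 5, so the run lengths are 13, 14, 7.

8888888888888VVVVVVVVVVVVVVXXXXXXX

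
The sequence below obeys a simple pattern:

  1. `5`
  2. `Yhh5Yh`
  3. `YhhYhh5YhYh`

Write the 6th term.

Every step adds Yhh to the front and Yh to the end of the previous string.
From YhhYhh5YhYh, 3 further steps: YhhYhh5YhYh → YhhYhhYhh5YhYhYh → YhhYhhYhhYhh5YhYhYhYh → (answer).

YhhYhhYhhYhhYhh5YhYhYhYhYh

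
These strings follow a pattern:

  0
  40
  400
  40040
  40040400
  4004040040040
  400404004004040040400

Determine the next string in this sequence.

From term 3 onward, concatenate the last term with the second-to-last: 40·0 = 400, 400·40 = 40040, …
The next term joins 400404004004040040400 and 4004040040040.

4004040040040400404004004040040040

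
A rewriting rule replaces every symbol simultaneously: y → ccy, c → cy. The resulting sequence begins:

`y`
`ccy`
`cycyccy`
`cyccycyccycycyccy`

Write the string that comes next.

φ(cyccycyccycycyccy) expands symbol-by-symbol to cy ccy cy cy ccy cy ccy cy cy ccy cy ccy cy ccy cy cy ccy; joining the 17 pieces gives the next term.

cyccycycyccycyccycycyccycyccycyccycycyccy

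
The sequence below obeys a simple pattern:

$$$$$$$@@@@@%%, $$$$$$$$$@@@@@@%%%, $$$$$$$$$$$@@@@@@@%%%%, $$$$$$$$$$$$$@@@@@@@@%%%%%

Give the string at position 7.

$$$$$$$$$$$$$$$$$$$@@@@@@@@@@@%%%%%%%%

Reading off run lengths: $ runs 7, 9, 11, 13; @ runs 5, 6, 7, 8; % runs 2, 3, 4, 5 — each is linear in n, where the shown terms are n = 3, 4, 5, 6.
Setting n = 9 gives 19, 11, 8 characters in each block.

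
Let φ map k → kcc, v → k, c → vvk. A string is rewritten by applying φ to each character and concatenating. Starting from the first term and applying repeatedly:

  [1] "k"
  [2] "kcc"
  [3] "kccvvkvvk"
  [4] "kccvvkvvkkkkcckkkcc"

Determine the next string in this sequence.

kccvvkvvkkkkcckkkcckcckcckccvvkvvkkcckcckccvvkvvk

φ(kccvvkvvkkkkcckkkcc) expands symbol-by-symbol to kcc vvk vvk k k kcc k k kcc kcc kcc kcc vvk vvk kcc kcc kcc vvk vvk; joining the 19 pieces gives the next term.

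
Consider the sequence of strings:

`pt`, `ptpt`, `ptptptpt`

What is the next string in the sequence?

s(k+1) = s(k)·s(k) — each term doubles the last.
Doubling ptptptpt:

ptptptptptptptpt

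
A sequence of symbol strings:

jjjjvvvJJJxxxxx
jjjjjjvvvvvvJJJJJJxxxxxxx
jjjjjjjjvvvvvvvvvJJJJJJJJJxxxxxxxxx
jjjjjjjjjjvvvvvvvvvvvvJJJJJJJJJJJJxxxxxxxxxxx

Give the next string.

jjjjjjjjjjjjvvvvvvvvvvvvvvvJJJJJJJJJJJJJJJxxxxxxxxxxxxx

The n-th term is 2n+2 j's then 3n v's then 3n J's then 2n+3 x's (n = 1, 2, …).
Setting n = 5 gives 12, 15, 15, 13 characters in each block.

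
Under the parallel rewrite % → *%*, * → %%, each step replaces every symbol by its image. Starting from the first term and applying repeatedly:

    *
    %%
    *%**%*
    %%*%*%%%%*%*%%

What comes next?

Rewriting the 14 symbols of %%*%*%%%%*%*%% one by one yields *%* *%* %% *%* %% *%* *%* *%* *%* %% *%* %% *%* *%*; concatenated:

*%**%*%%*%*%%*%**%**%**%*%%*%*%%*%**%*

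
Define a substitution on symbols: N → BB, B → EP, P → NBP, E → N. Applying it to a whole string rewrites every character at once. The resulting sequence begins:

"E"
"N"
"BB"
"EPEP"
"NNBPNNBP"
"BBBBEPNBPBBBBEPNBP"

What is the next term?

Rewriting the 18 symbols of BBBBEPNBPBBBBEPNBP one by one yields EP EP EP EP N NBP BB EP NBP EP EP EP EP N NBP BB EP NBP; concatenated:

EPEPEPEPNNBPBBEPNBPEPEPEPEPNNBPBBEPNBP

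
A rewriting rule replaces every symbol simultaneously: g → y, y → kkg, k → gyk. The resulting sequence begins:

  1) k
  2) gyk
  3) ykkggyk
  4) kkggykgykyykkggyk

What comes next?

gykgykyykkggykykkggykkkgkkggykgykyykkggyk

Applying the rule to each of the 17 symbols of kkggykgykyykkggyk gives the pieces gyk gyk y y kkg gyk y kkg gyk kkg kkg gyk gyk y y kkg gyk, which concatenate to the answer.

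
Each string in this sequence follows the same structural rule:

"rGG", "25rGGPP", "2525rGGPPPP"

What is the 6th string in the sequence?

Every step adds 25 to the front and PP to the end of the previous string.
From 2525rGGPPPP, 3 further steps: 2525rGGPPPP → 252525rGGPPPPPP → 25252525rGGPPPPPPPP → (answer).

2525252525rGGPPPPPPPPPP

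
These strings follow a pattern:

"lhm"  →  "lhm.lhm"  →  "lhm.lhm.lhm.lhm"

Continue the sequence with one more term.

Each string is two copies of the previous one joined by '.'.
So the next term is two copies of lhm.lhm.lhm.lhm with '.' between the halves.

lhm.lhm.lhm.lhm.lhm.lhm.lhm.lhm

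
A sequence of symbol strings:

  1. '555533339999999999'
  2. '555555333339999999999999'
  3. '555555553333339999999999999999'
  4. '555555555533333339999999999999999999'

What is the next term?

The n-th term is 2n-2 5's then n+1 3's then 3n+1 9's, where the shown terms are n = 3, 4, 5, 6.
At n = 7 the blocks have lengths 12, 8, 22.

555555555555333333339999999999999999999999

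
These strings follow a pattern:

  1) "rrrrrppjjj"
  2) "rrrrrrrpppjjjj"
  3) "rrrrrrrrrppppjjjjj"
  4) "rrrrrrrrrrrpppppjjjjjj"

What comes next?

Reading off run lengths: r runs 5, 7, 9, 11; p runs 2, 3, 4, 5; j runs 3, 4, 5, 6 — each is linear in n, where the shown terms are n = 2, 3, 4, 5.
At n = 6 the blocks have lengths 13, 6, 7.

rrrrrrrrrrrrrppppppjjjjjjj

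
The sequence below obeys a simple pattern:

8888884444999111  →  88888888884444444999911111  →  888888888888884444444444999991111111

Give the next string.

8888888888888888884444444444444999999111111111

Reading off run lengths: 8 runs 6, 10, 14; 4 runs 4, 7, 10; 9 runs 3, 4, 5; 1 runs 3, 5, 7 — each is linear in n (n = 1, 2, …).
At n = 4 the blocks have lengths 18, 13, 6, 9.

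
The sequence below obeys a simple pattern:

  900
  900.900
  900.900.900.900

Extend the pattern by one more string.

900.900.900.900.900.900.900.900

Every step duplicates the string with '.' between the halves.
So the next term is two copies of 900.900.900.900 with '.' between the halves.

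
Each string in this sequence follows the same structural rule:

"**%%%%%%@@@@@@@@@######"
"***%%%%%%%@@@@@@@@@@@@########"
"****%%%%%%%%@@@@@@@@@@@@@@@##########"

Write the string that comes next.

*****%%%%%%%%%@@@@@@@@@@@@@@@@@@############

Each string has the form *^{n-1} %^{n+3} @^{3n} #^{2n}, where the shown terms are n = 3, 4, 5.
For the next term, n = 6, so the run lengths are 5, 9, 18, 12.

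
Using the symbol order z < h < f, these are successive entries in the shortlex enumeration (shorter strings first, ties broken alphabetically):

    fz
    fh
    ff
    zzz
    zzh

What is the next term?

Treat zzh as a base-3 numeral over the given alphabet and add one, carrying through any trailing f's.

zzf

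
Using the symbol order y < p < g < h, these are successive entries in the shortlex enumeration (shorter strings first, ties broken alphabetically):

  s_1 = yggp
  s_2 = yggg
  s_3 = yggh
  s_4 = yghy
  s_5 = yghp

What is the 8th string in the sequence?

Stepping forward 3 times from yghp: yghp → yghg → yghh, then the target.

yhyy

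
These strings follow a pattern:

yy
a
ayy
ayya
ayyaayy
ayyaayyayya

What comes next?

Each term (from the third on) is the previous term followed by the one before it: term 3 = a·yy = ayy.
So term 7 is ayyaayyayya·ayyaayy.

ayyaayyayyaayyaayy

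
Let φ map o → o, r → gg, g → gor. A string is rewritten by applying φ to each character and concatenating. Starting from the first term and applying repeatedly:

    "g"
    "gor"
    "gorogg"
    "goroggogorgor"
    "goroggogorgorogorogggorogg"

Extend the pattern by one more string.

goroggogorgorogorogggoroggogoroggogorgorgoroggogorgor

Replace each of the 26 characters of goroggogorgorogorogggorogg in place — gor o gg o gor gor o gor o gg gor o gg o gor o gg o gor gor gor o gg o gor gor — and concatenate.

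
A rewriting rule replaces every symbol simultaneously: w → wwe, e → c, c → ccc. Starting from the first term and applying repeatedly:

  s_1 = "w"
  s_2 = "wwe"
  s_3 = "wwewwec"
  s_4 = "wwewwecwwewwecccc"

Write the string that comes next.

wwewwecwwewweccccwwewwecwwewweccccccccccccc

φ(wwewwecwwewwecccc) expands symbol-by-symbol to wwe wwe c wwe wwe c ccc wwe wwe c wwe wwe c ccc ccc ccc ccc; joining the 17 pieces gives the next term.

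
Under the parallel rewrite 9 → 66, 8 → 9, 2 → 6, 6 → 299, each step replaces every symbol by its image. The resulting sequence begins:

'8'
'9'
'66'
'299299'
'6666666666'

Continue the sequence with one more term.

299299299299299299299299299299

Expanding 6666666666: 6→299, 6→299, 6→299, 6→299, 6→299, 6→299, 6→299, 6→299, 6→299, 6→299. Concatenated: 299 299 299 299 299 299 299 299 299 299.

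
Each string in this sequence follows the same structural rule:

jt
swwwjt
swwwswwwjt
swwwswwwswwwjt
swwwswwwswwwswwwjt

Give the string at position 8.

Each term is the previous one with swww prepended.
From swwwswwwswwwswwwjt, 3 further steps: swwwswwwswwwswwwjt → swwwswwwswwwswwwswwwjt → swwwswwwswwwswwwswwwswwwjt → (answer).

swwwswwwswwwswwwswwwswwwswwwjt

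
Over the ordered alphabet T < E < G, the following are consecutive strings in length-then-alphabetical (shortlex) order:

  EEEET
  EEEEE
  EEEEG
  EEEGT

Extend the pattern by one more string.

Find the rightmost character of EEEGT below G, bump it to the next letter, and reset everything to its right to T.

EEEGE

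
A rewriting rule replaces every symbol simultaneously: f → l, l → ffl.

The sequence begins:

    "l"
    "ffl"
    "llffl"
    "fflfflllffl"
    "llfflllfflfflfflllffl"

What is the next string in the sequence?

Replace each of the 21 characters of llfflllfflfflfflllffl in place — ffl ffl l l ffl ffl ffl l l ffl l l ffl l l ffl ffl ffl l l ffl — and concatenate.

fflfflllfflfflfflllfflllfflllfflfflfflllffl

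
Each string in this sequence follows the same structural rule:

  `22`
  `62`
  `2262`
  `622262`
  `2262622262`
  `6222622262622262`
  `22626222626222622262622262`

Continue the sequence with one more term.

622262226262226222626222626222622262622262

Each term (from the third on) is the two preceding terms concatenated in order: term 3 = 22·62 = 2262.
So term 8 is 6222622262622262·22626222626222622262622262.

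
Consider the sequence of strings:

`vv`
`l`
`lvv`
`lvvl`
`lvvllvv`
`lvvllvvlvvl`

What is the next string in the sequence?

This is a Fibonacci-style word recurrence s(k) = s(k−1)·s(k−2): e.g. l·vv = lvv.
So term 7 is lvvllvvlvvl·lvvllvv.

lvvllvvlvvllvvllvv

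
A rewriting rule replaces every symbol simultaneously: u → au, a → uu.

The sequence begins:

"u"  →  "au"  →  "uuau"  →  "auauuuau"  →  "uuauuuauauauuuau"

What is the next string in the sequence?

Applying the rule to each of the 16 symbols of uuauuuauauauuuau gives the pieces au au uu au au au uu au uu au uu au au au uu au, which concatenate to the answer.

auauuuauauauuuauuuauuuauauauuuau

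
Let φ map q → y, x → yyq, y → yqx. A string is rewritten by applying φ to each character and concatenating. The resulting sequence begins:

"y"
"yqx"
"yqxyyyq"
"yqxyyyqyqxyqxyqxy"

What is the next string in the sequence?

yqxyyyqyqxyqxyqxyyqxyyyqyqxyyyqyqxyyyqyqx

Replace each of the 17 characters of yqxyyyqyqxyqxyqxy in place — yqx y yyq yqx yqx yqx y yqx y yyq yqx y yyq yqx y yyq yqx — and concatenate.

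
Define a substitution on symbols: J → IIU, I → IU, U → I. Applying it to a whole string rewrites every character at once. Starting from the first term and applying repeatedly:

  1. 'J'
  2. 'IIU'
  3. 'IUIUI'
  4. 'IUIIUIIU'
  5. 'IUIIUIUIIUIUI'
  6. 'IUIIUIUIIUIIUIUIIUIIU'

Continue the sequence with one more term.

IUIIUIUIIUIIUIUIIUIUIIUIIUIUIIUIUI

φ(IUIIUIUIIUIIUIUIIUIIU) expands symbol-by-symbol to IU I IU IU I IU I IU IU I IU IU I IU I IU IU I IU IU I; joining the 21 pieces gives the next term.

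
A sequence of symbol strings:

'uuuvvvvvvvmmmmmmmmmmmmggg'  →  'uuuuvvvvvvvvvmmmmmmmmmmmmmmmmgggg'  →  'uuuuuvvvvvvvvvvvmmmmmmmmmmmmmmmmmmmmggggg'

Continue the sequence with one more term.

Each string has the form u^{n} v^{2n+1} m^{4n} g^{n}, where the shown terms are n = 3, 4, 5.
Setting n = 6 gives 6, 13, 24, 6 characters in each block.

uuuuuuvvvvvvvvvvvvvmmmmmmmmmmmmmmmmmmmmmmmmgggggg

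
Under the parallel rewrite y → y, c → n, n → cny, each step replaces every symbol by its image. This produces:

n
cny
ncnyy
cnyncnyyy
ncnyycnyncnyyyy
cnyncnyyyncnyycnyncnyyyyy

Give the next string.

ncnyycnyncnyyyycnyncnyyyncnyycnyncnyyyyyy

Applying the rule to each of the 25 symbols of cnyncnyyyncnyycnyncnyyyyy gives the pieces n cny y cny n cny y y y cny n cny y y n cny y cny n cny y y y y y, which concatenate to the answer.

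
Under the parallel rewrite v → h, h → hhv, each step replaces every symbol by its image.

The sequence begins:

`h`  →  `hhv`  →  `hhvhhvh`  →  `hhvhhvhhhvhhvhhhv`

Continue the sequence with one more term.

Applying the rule to each of the 17 symbols of hhvhhvhhhvhhvhhhv gives the pieces hhv hhv h hhv hhv h hhv hhv hhv h hhv hhv h hhv hhv hhv h, which concatenate to the answer.

hhvhhvhhhvhhvhhhvhhvhhvhhhvhhvhhhvhhvhhvh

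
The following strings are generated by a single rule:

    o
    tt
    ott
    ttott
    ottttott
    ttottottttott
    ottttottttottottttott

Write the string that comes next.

This is a Fibonacci-style word recurrence s(k) = s(k−2)·s(k−1): e.g. o·tt = ott.
The next term joins ttottottttott and ottttottttottottttott.

ttottottttottottttottttottottttott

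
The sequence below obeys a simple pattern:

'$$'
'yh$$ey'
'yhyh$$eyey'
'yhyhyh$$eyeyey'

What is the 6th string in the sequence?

yhyhyhyhyh$$eyeyeyeyey

Each term wraps the previous one in yh on the left and ey on the right.
From yhyhyh$$eyeyey, 2 further steps: yhyhyh$$eyeyey → yhyhyhyh$$eyeyeyey → (answer).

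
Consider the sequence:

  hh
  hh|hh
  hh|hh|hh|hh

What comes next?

s(k+1) = s(k)·|·s(k) — each term doubles the last with '|' between the halves.
So the next term is two copies of hh|hh|hh|hh with '|' between the halves.

hh|hh|hh|hh|hh|hh|hh|hh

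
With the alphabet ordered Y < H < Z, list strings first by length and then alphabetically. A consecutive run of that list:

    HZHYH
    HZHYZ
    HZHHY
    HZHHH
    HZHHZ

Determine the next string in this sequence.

Find the rightmost character of HZHHZ below Z, bump it to the next letter, and reset everything to its right to Y.

HZHZY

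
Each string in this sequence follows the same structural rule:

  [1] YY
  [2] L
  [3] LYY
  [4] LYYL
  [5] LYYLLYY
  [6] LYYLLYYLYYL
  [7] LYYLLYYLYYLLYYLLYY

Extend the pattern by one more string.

LYYLLYYLYYLLYYLLYYLYYLLYYLYYL

From term 3 onward, concatenate the last term with the second-to-last: L·YY = LYY, LYY·L = LYYL, …
Continuing: LYYLLYYLYYLLYYLLYY · LYYLLYYLYYL gives term 8.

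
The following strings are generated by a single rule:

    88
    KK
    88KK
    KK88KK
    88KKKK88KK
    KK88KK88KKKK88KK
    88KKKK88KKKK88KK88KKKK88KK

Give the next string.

KK88KK88KKKK88KK88KKKK88KKKK88KK88KKKK88KK

Each term (from the third on) is the two preceding terms concatenated in order: term 3 = 88·KK = 88KK.
Continuing: KK88KK88KKKK88KK · 88KKKK88KKKK88KK88KKKK88KK gives term 8.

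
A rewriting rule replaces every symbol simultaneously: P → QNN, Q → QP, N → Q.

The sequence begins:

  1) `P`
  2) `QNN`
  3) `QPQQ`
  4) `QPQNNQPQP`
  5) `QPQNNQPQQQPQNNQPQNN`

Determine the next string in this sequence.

QPQNNQPQQQPQNNQPQPQPQNNQPQQQPQNNQPQQ

Applying the rule to each of the 19 symbols of QPQNNQPQQQPQNNQPQNN gives the pieces QP QNN QP Q Q QP QNN QP QP QP QNN QP Q Q QP QNN QP Q Q, which concatenate to the answer.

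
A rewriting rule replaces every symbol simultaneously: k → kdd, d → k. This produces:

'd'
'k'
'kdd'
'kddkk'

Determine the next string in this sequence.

kddkkkddkdd

Rewriting each symbol of kddkk: k→kdd, d→k, d→k, k→kdd, k→kdd, which concatenates to kdd k k kdd kdd.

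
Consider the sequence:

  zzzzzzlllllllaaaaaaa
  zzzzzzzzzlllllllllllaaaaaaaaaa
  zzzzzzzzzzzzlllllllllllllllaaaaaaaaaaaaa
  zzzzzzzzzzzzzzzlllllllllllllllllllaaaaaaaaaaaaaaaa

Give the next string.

The n-th term is 3n z's then 4n-1 l's then 3n+1 a's, where the shown terms are n = 2, 3, 4, 5.
For the next term, n = 6, so the run lengths are 18, 23, 19.

zzzzzzzzzzzzzzzzzzlllllllllllllllllllllllaaaaaaaaaaaaaaaaaaa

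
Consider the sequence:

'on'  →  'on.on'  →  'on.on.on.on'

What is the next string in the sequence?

on.on.on.on.on.on.on.on

s(k+1) = s(k)·.·s(k) — each term doubles the last with '.' between the halves.
So the next term is two copies of on.on.on.on with '.' between the halves.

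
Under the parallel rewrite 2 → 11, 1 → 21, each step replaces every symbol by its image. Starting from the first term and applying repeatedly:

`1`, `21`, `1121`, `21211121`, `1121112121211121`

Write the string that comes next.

21211121212111211121112121211121

φ(1121112121211121) expands symbol-by-symbol to 21 21 11 21 21 21 11 21 11 21 11 21 21 21 11 21; joining the 16 pieces gives the next term.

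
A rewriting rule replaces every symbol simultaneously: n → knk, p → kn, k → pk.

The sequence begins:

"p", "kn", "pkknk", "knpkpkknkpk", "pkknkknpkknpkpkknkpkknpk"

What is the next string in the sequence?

φ(pkknkknpkknpkpkknkpkknpk) expands symbol-by-symbol to kn pk pk knk pk pk knk kn pk pk knk kn pk kn pk pk knk pk kn pk pk knk kn pk; joining the 24 pieces gives the next term.

knpkpkknkpkpkknkknpkpkknkknpkknpkpkknkpkknpkpkknkknpk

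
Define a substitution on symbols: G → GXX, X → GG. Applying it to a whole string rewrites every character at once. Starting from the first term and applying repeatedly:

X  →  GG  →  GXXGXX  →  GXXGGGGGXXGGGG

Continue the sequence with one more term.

Rewriting the 14 symbols of GXXGGGGGXXGGGG one by one yields GXX GG GG GXX GXX GXX GXX GXX GG GG GXX GXX GXX GXX; concatenated:

GXXGGGGGXXGXXGXXGXXGXXGGGGGXXGXXGXXGXX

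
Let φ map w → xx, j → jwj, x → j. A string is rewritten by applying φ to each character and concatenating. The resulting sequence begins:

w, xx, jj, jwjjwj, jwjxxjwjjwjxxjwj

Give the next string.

Rewriting the 16 symbols of jwjxxjwjjwjxxjwj one by one yields jwj xx jwj j j jwj xx jwj jwj xx jwj j j jwj xx jwj; concatenated:

jwjxxjwjjjjwjxxjwjjwjxxjwjjjjwjxxjwj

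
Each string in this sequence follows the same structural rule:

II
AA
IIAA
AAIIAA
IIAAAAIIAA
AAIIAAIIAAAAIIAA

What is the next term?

From term 3 onward, concatenate the second-to-last term with the last: II·AA = IIAA, AA·IIAA = AAIIAA, …
Continuing: IIAAAAIIAA · AAIIAAIIAAAAIIAA gives term 7.

IIAAAAIIAAAAIIAAIIAAAAIIAA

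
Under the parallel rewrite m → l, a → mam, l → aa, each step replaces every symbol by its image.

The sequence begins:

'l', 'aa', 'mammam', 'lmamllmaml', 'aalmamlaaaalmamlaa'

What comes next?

mammamaalmamlaamammammammamaalmamlaamammam

Applying the rule to each of the 18 symbols of aalmamlaaaalmamlaa gives the pieces mam mam aa l mam l aa mam mam mam mam aa l mam l aa mam mam, which concatenate to the answer.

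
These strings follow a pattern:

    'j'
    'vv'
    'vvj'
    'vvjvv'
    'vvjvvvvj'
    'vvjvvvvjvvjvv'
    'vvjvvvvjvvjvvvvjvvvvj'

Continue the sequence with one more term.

vvjvvvvjvvjvvvvjvvvvjvvjvvvvjvvjvv

From term 3 onward, concatenate the last term with the second-to-last: vv·j = vvj, vvj·vv = vvjvv, …
Continuing: vvjvvvvjvvjvvvvjvvvvj · vvjvvvvjvvjvv gives term 8.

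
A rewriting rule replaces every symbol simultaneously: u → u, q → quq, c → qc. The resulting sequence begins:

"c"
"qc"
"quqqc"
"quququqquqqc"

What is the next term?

quququququququqquququqquqqc

Apply φ to quququqquqqc symbol by symbol: q→quq, u→u, q→quq, u→u, q→quq, u→u, q→quq, q→quq, u→u, q→quq, q→quq, c→qc; joined: quq u quq u quq u quq quq u quq quq qc.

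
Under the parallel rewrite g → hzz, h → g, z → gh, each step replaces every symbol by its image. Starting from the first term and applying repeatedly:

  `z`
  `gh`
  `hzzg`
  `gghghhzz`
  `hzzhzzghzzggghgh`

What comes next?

gghghgghghhzzgghghhzzhzzhzzghzzg

φ(hzzhzzghzzggghgh) expands symbol-by-symbol to g gh gh g gh gh hzz g gh gh hzz hzz hzz g hzz g; joining the 16 pieces gives the next term.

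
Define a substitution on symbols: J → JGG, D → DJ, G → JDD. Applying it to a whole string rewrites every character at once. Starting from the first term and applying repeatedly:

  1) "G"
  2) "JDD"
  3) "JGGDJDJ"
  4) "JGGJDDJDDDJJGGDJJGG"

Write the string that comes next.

Rewriting the 19 symbols of JGGJDDJDDDJJGGDJJGG one by one yields JGG JDD JDD JGG DJ DJ JGG DJ DJ DJ JGG JGG JDD JDD DJ JGG JGG JDD JDD; concatenated:

JGGJDDJDDJGGDJDJJGGDJDJDJJGGJGGJDDJDDDJJGGJGGJDDJDD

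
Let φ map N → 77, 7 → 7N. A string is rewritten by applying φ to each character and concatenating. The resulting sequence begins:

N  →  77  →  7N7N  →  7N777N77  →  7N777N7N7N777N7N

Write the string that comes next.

7N777N7N7N777N777N777N7N7N777N77

Applying the rule to each of the 16 symbols of 7N777N7N7N777N7N gives the pieces 7N 77 7N 7N 7N 77 7N 77 7N 77 7N 7N 7N 77 7N 77, which concatenate to the answer.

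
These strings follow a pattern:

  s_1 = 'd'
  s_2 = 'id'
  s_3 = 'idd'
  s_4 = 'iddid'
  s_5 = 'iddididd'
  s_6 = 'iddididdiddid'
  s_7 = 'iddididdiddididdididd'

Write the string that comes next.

From term 3 onward, concatenate the last term with the second-to-last: id·d = idd, idd·id = iddid, …
Continuing: iddididdiddididdididd · iddididdiddid gives term 8.

iddididdiddididdididdiddididdiddid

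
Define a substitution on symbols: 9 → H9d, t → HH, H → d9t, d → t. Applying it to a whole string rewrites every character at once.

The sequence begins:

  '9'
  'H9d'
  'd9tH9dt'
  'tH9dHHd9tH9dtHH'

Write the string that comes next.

Rewriting the 15 symbols of tH9dHHd9tH9dtHH one by one yields HH d9t H9d t d9t d9t t H9d HH d9t H9d t HH d9t d9t; concatenated:

HHd9tH9dtd9td9ttH9dHHd9tH9dtHHd9td9t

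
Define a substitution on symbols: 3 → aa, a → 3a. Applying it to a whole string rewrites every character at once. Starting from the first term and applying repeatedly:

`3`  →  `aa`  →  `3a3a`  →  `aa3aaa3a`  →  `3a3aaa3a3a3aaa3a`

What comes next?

Rewriting the 16 symbols of 3a3aaa3a3a3aaa3a one by one yields aa 3a aa 3a 3a 3a aa 3a aa 3a aa 3a 3a 3a aa 3a; concatenated:

aa3aaa3a3a3aaa3aaa3aaa3a3a3aaa3a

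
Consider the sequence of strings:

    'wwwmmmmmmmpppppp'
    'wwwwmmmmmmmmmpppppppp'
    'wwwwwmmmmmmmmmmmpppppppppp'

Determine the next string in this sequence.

The n-th term is n w's then 2n+1 m's then 2n p's, where the shown terms are n = 3, 4, 5.
For the next term, n = 6, so the run lengths are 6, 13, 12.

wwwwwwmmmmmmmmmmmmmpppppppppppp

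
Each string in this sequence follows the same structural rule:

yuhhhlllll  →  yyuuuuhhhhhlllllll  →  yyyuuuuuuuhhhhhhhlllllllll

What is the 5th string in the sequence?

yyyyyuuuuuuuuuuuuuhhhhhhhhhhhlllllllllllll

Reading off run lengths: y runs 1, 2, 3; u runs 1, 4, 7; h runs 3, 5, 7; l runs 5, 7, 9 — each is linear in n (n = 1, 2, …).
Setting n = 5 gives 5, 13, 11, 13 characters in each block.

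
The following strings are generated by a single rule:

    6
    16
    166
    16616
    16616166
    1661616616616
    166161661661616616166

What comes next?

Each term (from the third on) is the previous term followed by the one before it: term 3 = 16·6 = 166.
Continuing: 166161661661616616166 · 1661616616616 gives term 8.

1661616616616166161661661616616616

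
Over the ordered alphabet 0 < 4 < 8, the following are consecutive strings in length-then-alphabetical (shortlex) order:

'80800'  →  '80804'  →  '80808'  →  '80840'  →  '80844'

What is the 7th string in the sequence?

Continuing the enumeration 2 steps past 80844: 80844 → 80848 → (answer).

80880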